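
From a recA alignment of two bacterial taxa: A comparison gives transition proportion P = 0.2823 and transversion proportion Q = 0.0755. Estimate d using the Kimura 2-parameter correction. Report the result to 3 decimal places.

0.552

Under the Kimura two-parameter model, d = −½ ln(1 − 2P − Q) − ¼ ln(1 − 2Q).
1 − 2P − Q = 0.3599, giving −½ ln(0.3599) = 0.510965.
1 − 2Q = 0.849, giving −¼ ln(0.849) = 0.040924.
d = 0.510965 + 0.040924 = 0.551889.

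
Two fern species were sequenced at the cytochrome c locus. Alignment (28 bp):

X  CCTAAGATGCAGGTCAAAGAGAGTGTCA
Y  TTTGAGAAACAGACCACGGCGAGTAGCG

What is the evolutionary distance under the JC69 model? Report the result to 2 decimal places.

0.72

The sequences differ at 13 of 28 sites, so p = 13/28 ≈ 0.464286.
d = −(3/4) ln(1 − 4p/3) = −0.75 ln(1 − 0.619048) = −0.75 ln(0.380952)
  = −0.75 × (-0.965082) = 0.723812 substitutions/site.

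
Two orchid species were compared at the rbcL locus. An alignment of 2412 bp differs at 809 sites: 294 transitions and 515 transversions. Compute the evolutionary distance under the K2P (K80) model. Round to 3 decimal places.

0.445

P = 294/2412 ≈ 0.121891 and Q = 515/2412 ≈ 0.213516.
Under the Kimura two-parameter model, d = −½ ln(1 − 2P − Q) − ¼ ln(1 − 2Q).
1 − 2P − Q = 0.542702, giving −½ ln(0.542702) = 0.305597.
1 − 2Q = 0.572968, giving −¼ ln(0.572968) = 0.139231.
d = 0.305597 + 0.139231 = 0.444828.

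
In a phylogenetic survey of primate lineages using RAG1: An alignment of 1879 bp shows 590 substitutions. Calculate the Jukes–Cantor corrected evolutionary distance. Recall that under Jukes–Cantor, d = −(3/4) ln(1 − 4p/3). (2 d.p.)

0.41

p = 590/1879 ≈ 0.313997.
d = −(3/4) ln(1 − 4p/3) = −0.75 ln(1 − 0.418663) = −0.75 ln(0.581337)
  = −0.75 × (-0.542425) = 0.406819 substitutions/site.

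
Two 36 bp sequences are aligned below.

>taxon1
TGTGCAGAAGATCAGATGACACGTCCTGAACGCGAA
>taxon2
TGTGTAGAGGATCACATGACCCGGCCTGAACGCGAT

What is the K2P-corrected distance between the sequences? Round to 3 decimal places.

0.188

Of 36 sites, 2 differences are transitions and 4 are transversions, so P = 2/36 ≈ 0.055556 and Q = 4/36 ≈ 0.111111.
Under the Kimura two-parameter model, d = −½ ln(1 − 2P − Q) − ¼ ln(1 − 2Q).
1 − 2P − Q = 0.777777, giving −½ ln(0.777777) = 0.125658.
1 − 2Q = 0.777778, giving −¼ ln(0.777778) = 0.062829.
d = 0.125658 + 0.062829 = 0.188487.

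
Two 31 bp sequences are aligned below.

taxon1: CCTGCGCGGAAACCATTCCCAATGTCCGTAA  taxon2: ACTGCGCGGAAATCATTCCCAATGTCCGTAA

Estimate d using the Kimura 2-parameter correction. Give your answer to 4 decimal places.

Of 31 sites, 1 differences are transitions and 1 are transversions, so P = 1/31 ≈ 0.032258 and Q = 1/31 ≈ 0.032258.
Under the Kimura two-parameter model, d = −½ ln(1 − 2P − Q) − ¼ ln(1 − 2Q).
1 − 2P − Q = 0.903226, giving −½ ln(0.903226) = 0.050891.
1 − 2Q = 0.935484, giving −¼ ln(0.935484) = 0.016673.
d = 0.050891 + 0.016673 = 0.067564.

0.0676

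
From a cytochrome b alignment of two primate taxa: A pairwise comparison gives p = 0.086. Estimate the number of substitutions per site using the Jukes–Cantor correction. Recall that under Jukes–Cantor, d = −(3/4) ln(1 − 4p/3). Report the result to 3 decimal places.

d = −(3/4) ln(1 − 4p/3) = −0.75 ln(1 − 0.114667) = −0.75 ln(0.885333)
  = −0.75 × (-0.121791) = 0.091343 substitutions/site.

0.091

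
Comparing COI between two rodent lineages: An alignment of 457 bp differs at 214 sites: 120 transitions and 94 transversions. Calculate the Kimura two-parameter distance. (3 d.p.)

P = 120/457 ≈ 0.262582 and Q = 94/457 ≈ 0.205689.
Under the Kimura two-parameter model, d = −½ ln(1 − 2P − Q) − ¼ ln(1 − 2Q).
1 − 2P − Q = 0.269147, giving −½ ln(0.269147) = 0.656249.
1 − 2Q = 0.588622, giving −¼ ln(0.588622) = 0.132493.
d = 0.656249 + 0.132493 = 0.788742.

0.789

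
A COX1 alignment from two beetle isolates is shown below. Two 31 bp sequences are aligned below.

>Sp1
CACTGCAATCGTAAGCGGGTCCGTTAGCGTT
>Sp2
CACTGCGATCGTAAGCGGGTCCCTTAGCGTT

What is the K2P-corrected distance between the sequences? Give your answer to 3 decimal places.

Of 31 sites, 1 differences are transitions and 1 are transversions, so P = 1/31 ≈ 0.032258 and Q = 1/31 ≈ 0.032258.
Under the Kimura two-parameter model, d = −½ ln(1 − 2P − Q) − ¼ ln(1 − 2Q).
1 − 2P − Q = 0.903226, giving −½ ln(0.903226) = 0.050891.
1 − 2Q = 0.935484, giving −¼ ln(0.935484) = 0.016673.
d = 0.050891 + 0.016673 = 0.067564.

0.068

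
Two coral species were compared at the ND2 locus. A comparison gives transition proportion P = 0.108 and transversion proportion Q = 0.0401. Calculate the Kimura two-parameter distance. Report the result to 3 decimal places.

Under the Kimura two-parameter model, d = −½ ln(1 − 2P − Q) − ¼ ln(1 − 2Q).
1 − 2P − Q = 0.7439, giving −½ ln(0.7439) = 0.147924.
1 − 2Q = 0.9198, giving −¼ ln(0.9198) = 0.020900.
d = 0.147924 + 0.020900 = 0.168824.

0.169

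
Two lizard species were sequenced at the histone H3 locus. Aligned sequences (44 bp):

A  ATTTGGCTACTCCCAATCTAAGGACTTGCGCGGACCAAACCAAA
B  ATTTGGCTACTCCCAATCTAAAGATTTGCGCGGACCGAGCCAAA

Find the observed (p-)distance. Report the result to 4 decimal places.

The sequences differ at 4 of 44 positions (sites 22, 25, 37, 39).
p = 4/44 = 0.090909… ≈ 0.0909 (to 4 d.p.).

0.0909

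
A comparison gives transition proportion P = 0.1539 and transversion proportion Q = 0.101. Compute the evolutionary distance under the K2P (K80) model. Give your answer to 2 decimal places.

0.32

Under the Kimura two-parameter model, d = −½ ln(1 − 2P − Q) − ¼ ln(1 − 2Q).
1 − 2P − Q = 0.5912, giving −½ ln(0.5912) = 0.262800.
1 − 2Q = 0.798, giving −¼ ln(0.798) = 0.056412.
d = 0.262800 + 0.056412 = 0.319212.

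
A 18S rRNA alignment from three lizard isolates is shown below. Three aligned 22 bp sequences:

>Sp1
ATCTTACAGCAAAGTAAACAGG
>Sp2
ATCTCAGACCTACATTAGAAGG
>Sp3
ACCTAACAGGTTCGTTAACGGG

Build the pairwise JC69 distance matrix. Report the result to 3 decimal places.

d(Sp1,Sp2) = 0.591, d(Sp1,Sp3) = 0.497, d(Sp2,Sp3) = 0.699

Sp1–Sp2: 9/22 sites differ → p ≈ 0.409091, d = −0.75 ln(1 − 0.545455) = 0.591344 ≈ 0.591.
Sp1–Sp3: 8/22 sites differ → p ≈ 0.363636, d = −0.75 ln(1 − 0.484848) = 0.497470 ≈ 0.497.
Sp2–Sp3: 10/22 sites differ → p ≈ 0.454545, d = −0.75 ln(1 − 0.60606) = 0.698667 ≈ 0.699.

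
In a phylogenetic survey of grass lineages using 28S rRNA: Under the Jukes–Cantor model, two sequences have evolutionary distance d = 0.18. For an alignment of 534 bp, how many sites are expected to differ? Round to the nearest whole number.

Invert JC69: p = (3/4)(1 − e^(−4d/3)) = 0.75 × (1 − e^(-0.24)) = 0.75 × (1 − 0.786628) = 0.160029.
Expected differing sites = pL ≈ 0.160029 × 534 = 85.455486 ≈ 85.

85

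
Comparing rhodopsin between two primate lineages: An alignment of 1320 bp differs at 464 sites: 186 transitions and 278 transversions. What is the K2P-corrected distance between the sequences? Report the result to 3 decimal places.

P = 186/1320 ≈ 0.140909 and Q = 278/1320 ≈ 0.210606.
Under the Kimura two-parameter model, d = −½ ln(1 − 2P − Q) − ¼ ln(1 − 2Q).
1 − 2P − Q = 0.507576, giving −½ ln(0.507576) = 0.339054.
1 − 2Q = 0.578788, giving −¼ ln(0.578788) = 0.136705.
d = 0.339054 + 0.136705 = 0.475759.

0.476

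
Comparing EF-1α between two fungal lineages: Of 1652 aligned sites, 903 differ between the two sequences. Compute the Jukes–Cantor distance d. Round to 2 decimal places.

p = 903/1652 ≈ 0.54661.
d = −(3/4) ln(1 − 4p/3) = −0.75 ln(1 − 0.728813) = −0.75 ln(0.271187)
  = −0.75 × (-1.304947) = 0.978710 substitutions/site.

0.98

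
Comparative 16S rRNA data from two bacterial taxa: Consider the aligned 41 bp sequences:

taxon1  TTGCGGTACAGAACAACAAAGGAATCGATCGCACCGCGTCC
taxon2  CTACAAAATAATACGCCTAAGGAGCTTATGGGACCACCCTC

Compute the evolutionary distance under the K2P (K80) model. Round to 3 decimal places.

Of 41 sites, 13 differences are transitions and 8 are transversions, so P = 13/41 ≈ 0.317073 and Q = 8/41 ≈ 0.195122.
Under the Kimura two-parameter model, d = −½ ln(1 − 2P − Q) − ¼ ln(1 − 2Q).
1 − 2P − Q = 0.170732, giving −½ ln(0.170732) = 0.883830.
1 − 2Q = 0.609756, giving −¼ ln(0.609756) = 0.123674.
d = 0.883830 + 0.123674 = 1.007504.

1.008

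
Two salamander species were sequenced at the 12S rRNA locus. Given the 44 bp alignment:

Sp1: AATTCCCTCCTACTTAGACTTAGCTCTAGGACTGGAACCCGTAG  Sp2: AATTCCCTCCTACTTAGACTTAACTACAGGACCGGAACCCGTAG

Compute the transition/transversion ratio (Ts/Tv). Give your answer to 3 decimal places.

3.000

Transitions are A↔G and C↔T; transversions are all other mismatches.
Transitions: 3. Transversions: 1.
R = 3/1 = 3.000.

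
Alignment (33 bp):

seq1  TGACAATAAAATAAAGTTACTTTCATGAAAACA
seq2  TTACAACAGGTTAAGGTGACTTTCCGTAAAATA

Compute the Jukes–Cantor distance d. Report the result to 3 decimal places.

The sequences differ at 11 of 33 sites, so p = 11/33 ≈ 0.333333.
d = −(3/4) ln(1 − 4p/3) = −0.75 ln(1 − 0.444444) = −0.75 ln(0.555556)
  = −0.75 × (-0.587786) = 0.440840 substitutions/site.

0.441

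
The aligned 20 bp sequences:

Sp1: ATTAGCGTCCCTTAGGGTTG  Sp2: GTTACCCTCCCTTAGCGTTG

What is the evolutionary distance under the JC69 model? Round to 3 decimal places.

0.233

The sequences differ at 4 of 20 sites (1, 5, 7, 16), so p = 4/20 = 0.2.
d = −(3/4) ln(1 − 4p/3) = −0.75 ln(1 − 0.266667) = −0.75 ln(0.733333)
  = −0.75 × (-0.310155) = 0.232616 substitutions/site.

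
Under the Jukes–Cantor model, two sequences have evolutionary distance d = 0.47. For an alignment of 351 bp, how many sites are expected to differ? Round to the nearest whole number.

Invert JC69: p = (3/4)(1 − e^(−4d/3)) = 0.75 × (1 − e^(-0.626667)) = 0.75 × (1 − 0.534370) = 0.349223.
Expected differing sites = pL ≈ 0.349223 × 351 = 122.577273 ≈ 123.

123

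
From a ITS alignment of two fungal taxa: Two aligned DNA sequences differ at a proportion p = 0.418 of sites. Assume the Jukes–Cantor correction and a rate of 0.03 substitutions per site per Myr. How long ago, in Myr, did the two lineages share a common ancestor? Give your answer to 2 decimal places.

d = −(3/4) ln(1 − 4p/3) = −0.75 ln(1 − 0.557333) = −0.75 ln(0.442667)
  = −0.75 × (-0.814937) = 0.611203 substitutions/site.
Under a molecular clock d = 2μt, so t = d/(2μ) = 0.611203 / (2 × 0.03) = 10.19 Myr.

10.19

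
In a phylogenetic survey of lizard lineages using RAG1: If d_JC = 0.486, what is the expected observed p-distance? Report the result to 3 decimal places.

0.358

p = (3/4)(1 − e^(−4d/3)) = 0.75 × (1 − e^(-0.648)) = 0.75 × (1 − 0.523091) = 0.357682.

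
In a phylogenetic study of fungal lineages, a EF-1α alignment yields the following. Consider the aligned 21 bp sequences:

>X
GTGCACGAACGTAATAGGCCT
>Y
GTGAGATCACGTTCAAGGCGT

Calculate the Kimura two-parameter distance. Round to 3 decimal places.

0.682

Of 21 sites, 1 differences are transitions and 8 are transversions, so P = 1/21 ≈ 0.047619 and Q = 8/21 ≈ 0.380952.
Under the Kimura two-parameter model, d = −½ ln(1 − 2P − Q) − ¼ ln(1 − 2Q).
1 − 2P − Q = 0.52381, giving −½ ln(0.52381) = 0.323313.
1 − 2Q = 0.238096, giving −¼ ln(0.238096) = 0.358770.
d = 0.323313 + 0.358770 = 0.682083.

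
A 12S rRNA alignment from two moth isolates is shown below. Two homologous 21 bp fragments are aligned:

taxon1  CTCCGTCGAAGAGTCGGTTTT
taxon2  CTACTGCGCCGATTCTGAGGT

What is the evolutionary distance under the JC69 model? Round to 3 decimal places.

The sequences differ at 10 of 21 sites (3, 5, 6, 9, 10, 13, 16, 18, 19, 20), so p = 10/21 ≈ 0.47619.
d = −(3/4) ln(1 − 4p/3) = −0.75 ln(1 − 0.63492) = −0.75 ln(0.36508)
  = −0.75 × (-1.007639) = 0.755729 substitutions/site.

0.756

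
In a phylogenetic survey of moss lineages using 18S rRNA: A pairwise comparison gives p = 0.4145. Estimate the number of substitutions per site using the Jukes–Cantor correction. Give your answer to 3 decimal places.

0.603

d = −(3/4) ln(1 − 4p/3) = −0.75 ln(1 − 0.552667) = −0.75 ln(0.447333)
  = −0.75 × (-0.804452) = 0.603339 substitutions/site.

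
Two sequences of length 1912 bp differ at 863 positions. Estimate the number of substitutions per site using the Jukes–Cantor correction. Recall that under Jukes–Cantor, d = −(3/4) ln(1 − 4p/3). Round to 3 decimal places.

p = 863/1912 ≈ 0.45136.
d = −(3/4) ln(1 − 4p/3) = −0.75 ln(1 − 0.601813) = −0.75 ln(0.398187)
  = −0.75 × (-0.920834) = 0.690626 substitutions/site.

0.691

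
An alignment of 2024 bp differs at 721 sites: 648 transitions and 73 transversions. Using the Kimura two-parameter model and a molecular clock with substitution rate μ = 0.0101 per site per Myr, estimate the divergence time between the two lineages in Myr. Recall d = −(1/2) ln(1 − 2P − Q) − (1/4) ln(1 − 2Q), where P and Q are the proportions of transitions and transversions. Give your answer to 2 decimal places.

P = 648/2024 ≈ 0.320158 and Q = 73/2024 ≈ 0.036067.
Under the Kimura two-parameter model, d = −½ ln(1 − 2P − Q) − ¼ ln(1 − 2Q).
1 − 2P − Q = 0.323617, giving −½ ln(0.323617) = 0.564097.
1 − 2Q = 0.927866, giving −¼ ln(0.927866) = 0.018717.
d = 0.564097 + 0.018717 = 0.582814.
Under a molecular clock d = 2μt, so t = d/(2μ) = 0.582814 / (2 × 0.0101) = 28.85 Myr.

28.85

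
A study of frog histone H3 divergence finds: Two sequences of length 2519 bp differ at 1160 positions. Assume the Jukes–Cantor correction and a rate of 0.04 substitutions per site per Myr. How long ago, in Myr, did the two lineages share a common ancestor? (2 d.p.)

p = 1160/2519 ≈ 0.4605.
d = −(3/4) ln(1 − 4p/3) = −0.75 ln(1 − 0.614) = −0.75 ln(0.386)
  = −0.75 × (-0.951918) = 0.713939 substitutions/site.
Under a molecular clock d = 2μt, so t = d/(2μ) = 0.713939 / (2 × 0.04) = 8.92 Myr.

8.92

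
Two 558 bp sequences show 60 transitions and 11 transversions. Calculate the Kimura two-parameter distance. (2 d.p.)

0.14

P = 60/558 ≈ 0.107527 and Q = 11/558 ≈ 0.019713.
Under the Kimura two-parameter model, d = −½ ln(1 − 2P − Q) − ¼ ln(1 − 2Q).
1 − 2P − Q = 0.765233, giving −½ ln(0.765233) = 0.133787.
1 − 2Q = 0.960574, giving −¼ ln(0.960574) = 0.010056.
d = 0.133787 + 0.010056 = 0.143843.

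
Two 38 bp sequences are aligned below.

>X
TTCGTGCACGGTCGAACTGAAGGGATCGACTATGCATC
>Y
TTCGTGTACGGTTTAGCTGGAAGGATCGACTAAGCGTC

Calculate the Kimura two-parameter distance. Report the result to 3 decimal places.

Of 38 sites, 6 differences are transitions and 2 are transversions, so P = 6/38 ≈ 0.157895 and Q = 2/38 ≈ 0.052632.
Under the Kimura two-parameter model, d = −½ ln(1 − 2P − Q) − ¼ ln(1 − 2Q).
1 − 2P − Q = 0.631578, giving −½ ln(0.631578) = 0.229767.
1 − 2Q = 0.894736, giving −¼ ln(0.894736) = 0.027807.
d = 0.229767 + 0.027807 = 0.257574.

0.258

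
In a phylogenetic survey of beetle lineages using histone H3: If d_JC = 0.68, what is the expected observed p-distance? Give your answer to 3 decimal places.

p = (3/4)(1 − e^(−4d/3)) = 0.75 × (1 − e^(-0.906667)) = 0.75 × (1 − 0.403868) = 0.447099.

0.447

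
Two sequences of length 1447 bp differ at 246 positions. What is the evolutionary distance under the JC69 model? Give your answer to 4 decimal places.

0.1928

p = 246/1447 ≈ 0.170007.
d = −(3/4) ln(1 − 4p/3) = −0.75 ln(1 − 0.226676) = −0.75 ln(0.773324)
  = −0.75 × (-0.257057) = 0.192793 substitutions/site.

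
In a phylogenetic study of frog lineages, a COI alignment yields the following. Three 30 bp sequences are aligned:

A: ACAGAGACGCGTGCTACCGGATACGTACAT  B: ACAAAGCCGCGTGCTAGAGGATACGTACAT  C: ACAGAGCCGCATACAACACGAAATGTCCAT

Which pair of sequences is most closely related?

A–B: 4/30 differ, p = 0.133, d = 0.147.
A–C: 9/30 differ, p = 0.300, d = 0.383.
B–C: 9/30 differ, p = 0.300, d = 0.383.
The smallest distance is between A and B.

A and B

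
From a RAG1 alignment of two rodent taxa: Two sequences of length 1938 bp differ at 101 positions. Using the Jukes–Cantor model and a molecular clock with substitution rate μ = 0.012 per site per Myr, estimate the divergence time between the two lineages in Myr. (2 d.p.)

2.25

p = 101/1938 ≈ 0.052116.
d = −(3/4) ln(1 − 4p/3) = −0.75 ln(1 − 0.069488) = −0.75 ln(0.930512)
  = −0.75 × (-0.072020) = 0.054015 substitutions/site.
Under a molecular clock d = 2μt, so t = d/(2μ) = 0.054015 / (2 × 0.012) = 2.25 Myr.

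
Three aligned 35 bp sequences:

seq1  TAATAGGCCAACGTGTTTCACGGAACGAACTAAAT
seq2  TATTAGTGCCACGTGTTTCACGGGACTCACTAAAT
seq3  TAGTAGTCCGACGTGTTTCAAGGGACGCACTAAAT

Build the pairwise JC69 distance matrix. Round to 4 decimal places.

seq1–seq2: 7/35 sites differ → p = 0.2, d = −0.75 ln(1 − 0.266667) = 0.232617 ≈ 0.2326.
seq1–seq3: 6/35 sites differ → p ≈ 0.171429, d = −0.75 ln(1 − 0.228572) = 0.194634 ≈ 0.1946.
seq2–seq3: 5/35 sites differ → p ≈ 0.142857, d = −0.75 ln(1 − 0.190476) = 0.158482 ≈ 0.1585.

d(seq1,seq2) = 0.2326, d(seq1,seq3) = 0.1946, d(seq2,seq3) = 0.1585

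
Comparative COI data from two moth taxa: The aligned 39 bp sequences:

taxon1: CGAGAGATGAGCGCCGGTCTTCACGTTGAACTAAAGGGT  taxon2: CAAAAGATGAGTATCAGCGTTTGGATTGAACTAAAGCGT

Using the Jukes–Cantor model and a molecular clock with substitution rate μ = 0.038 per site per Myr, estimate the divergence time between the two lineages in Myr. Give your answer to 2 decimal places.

5.80

The sequences differ at 13 of 39 sites, so p = 13/39 ≈ 0.333333.
d = −(3/4) ln(1 − 4p/3) = −0.75 ln(1 − 0.444444) = −0.75 ln(0.555556)
  = −0.75 × (-0.587786) = 0.440840 substitutions/site.
Under a molecular clock d = 2μt, so t = d/(2μ) = 0.440840 / (2 × 0.038) = 5.80 Myr.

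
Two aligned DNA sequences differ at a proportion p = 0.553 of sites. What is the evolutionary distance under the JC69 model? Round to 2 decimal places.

1.00

d = −(3/4) ln(1 − 4p/3) = −0.75 ln(1 − 0.737333) = −0.75 ln(0.262667)
  = −0.75 × (-1.336868) = 1.002651 substitutions/site.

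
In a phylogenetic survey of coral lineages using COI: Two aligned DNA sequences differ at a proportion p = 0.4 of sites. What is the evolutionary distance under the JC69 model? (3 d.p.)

d = −(3/4) ln(1 − 4p/3) = −0.75 ln(1 − 0.533333) = −0.75 ln(0.466667)
  = −0.75 × (-0.762139) = 0.571604 substitutions/site.

0.572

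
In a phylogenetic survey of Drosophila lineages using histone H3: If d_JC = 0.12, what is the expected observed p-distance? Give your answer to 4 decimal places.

0.1109

p = (3/4)(1 − e^(−4d/3)) = 0.75 × (1 − e^(-0.16)) = 0.75 × (1 − 0.852144) = 0.110892.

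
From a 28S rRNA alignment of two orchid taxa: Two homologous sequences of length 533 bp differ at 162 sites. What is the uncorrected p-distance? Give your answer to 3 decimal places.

0.304

p = 162/533 = 0.303939… ≈ 0.304 (to 3 d.p.).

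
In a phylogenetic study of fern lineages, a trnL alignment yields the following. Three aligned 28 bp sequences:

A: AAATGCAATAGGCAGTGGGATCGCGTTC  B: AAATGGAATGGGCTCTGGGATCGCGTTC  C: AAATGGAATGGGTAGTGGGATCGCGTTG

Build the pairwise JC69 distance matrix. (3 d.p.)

d(A,B) = 0.158, d(A,C) = 0.158, d(B,C) = 0.158

A–B: 4/28 sites differ → p ≈ 0.142857, d = −0.75 ln(1 − 0.190476) = 0.158482 ≈ 0.158.
A–C: 4/28 sites differ → p ≈ 0.142857, d = −0.75 ln(1 − 0.190476) = 0.158482 ≈ 0.158.
B–C: 4/28 sites differ → p ≈ 0.142857, d = −0.75 ln(1 − 0.190476) = 0.158482 ≈ 0.158.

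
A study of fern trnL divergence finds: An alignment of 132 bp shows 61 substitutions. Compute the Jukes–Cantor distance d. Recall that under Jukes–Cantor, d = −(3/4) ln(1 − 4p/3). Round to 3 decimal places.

0.718

p = 61/132 ≈ 0.462121.
d = −(3/4) ln(1 − 4p/3) = −0.75 ln(1 − 0.616161) = −0.75 ln(0.383839)
  = −0.75 × (-0.957532) = 0.718149 substitutions/site.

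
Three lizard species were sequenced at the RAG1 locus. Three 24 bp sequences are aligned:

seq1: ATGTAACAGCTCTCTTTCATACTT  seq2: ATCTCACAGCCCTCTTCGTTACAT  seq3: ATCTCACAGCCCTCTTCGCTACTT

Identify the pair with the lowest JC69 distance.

seq2 and seq3

seq1–seq2: 7/24 differ, p = 0.292, d = 0.369.
seq1–seq3: 6/24 differ, p = 0.250, d = 0.304.
seq2–seq3: 2/24 differ, p = 0.083, d = 0.088.
The smallest distance is between seq2 and seq3.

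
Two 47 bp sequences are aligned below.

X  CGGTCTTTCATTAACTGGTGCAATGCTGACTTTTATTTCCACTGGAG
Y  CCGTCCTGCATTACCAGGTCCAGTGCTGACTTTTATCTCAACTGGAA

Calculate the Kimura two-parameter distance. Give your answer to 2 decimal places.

0.25

Of 47 sites, 4 differences are transitions and 6 are transversions, so P = 4/47 ≈ 0.085106 and Q = 6/47 ≈ 0.12766.
Under the Kimura two-parameter model, d = −½ ln(1 − 2P − Q) − ¼ ln(1 − 2Q).
1 − 2P − Q = 0.702128, giving −½ ln(0.702128) = 0.176820.
1 − 2Q = 0.74468, giving −¼ ln(0.74468) = 0.073700.
d = 0.176820 + 0.073700 = 0.250520.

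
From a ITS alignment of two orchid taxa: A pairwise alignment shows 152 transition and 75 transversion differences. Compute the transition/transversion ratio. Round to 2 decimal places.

R = 152/75 = 2.026666… ≈ 2.03 (to 2 d.p.).

2.03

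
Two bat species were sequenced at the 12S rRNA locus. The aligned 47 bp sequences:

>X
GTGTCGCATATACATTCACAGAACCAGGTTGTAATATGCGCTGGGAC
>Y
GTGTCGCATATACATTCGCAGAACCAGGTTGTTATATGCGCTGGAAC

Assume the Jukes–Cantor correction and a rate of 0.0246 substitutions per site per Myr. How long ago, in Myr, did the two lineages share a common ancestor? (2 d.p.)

1.36

The sequences differ at 3 of 47 sites (18, 33, 45), so p = 3/47 ≈ 0.06383.
d = −(3/4) ln(1 − 4p/3) = −0.75 ln(1 − 0.085107) = −0.75 ln(0.914893)
  = −0.75 × (-0.088948) = 0.066711 substitutions/site.
Under a molecular clock d = 2μt, so t = d/(2μ) = 0.066711 / (2 × 0.0246) = 1.36 Myr.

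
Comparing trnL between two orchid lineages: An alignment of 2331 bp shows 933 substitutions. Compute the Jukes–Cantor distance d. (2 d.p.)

0.57

p = 933/2331 ≈ 0.400257.
d = −(3/4) ln(1 − 4p/3) = −0.75 ln(1 − 0.533676) = −0.75 ln(0.466324)
  = −0.75 × (-0.762875) = 0.572156 substitutions/site.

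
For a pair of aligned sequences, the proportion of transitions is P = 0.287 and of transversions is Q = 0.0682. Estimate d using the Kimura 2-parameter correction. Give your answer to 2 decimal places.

0.55

Under the Kimura two-parameter model, d = −½ ln(1 − 2P − Q) − ¼ ln(1 − 2Q).
1 − 2P − Q = 0.3578, giving −½ ln(0.3578) = 0.513891.
1 − 2Q = 0.8636, giving −¼ ln(0.8636) = 0.036661.
d = 0.513891 + 0.036661 = 0.550552.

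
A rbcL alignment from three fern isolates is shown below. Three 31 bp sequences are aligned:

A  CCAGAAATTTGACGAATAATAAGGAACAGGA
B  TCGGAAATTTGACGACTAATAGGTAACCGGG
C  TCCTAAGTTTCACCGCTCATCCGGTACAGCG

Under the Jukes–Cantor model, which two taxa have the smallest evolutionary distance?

A–B: 7/31 differ, p = 0.226, d = 0.269.
A–C: 14/31 differ, p = 0.452, d = 0.691.
B–C: 13/31 differ, p = 0.419, d = 0.614.
The smallest distance is between A and B.

A and B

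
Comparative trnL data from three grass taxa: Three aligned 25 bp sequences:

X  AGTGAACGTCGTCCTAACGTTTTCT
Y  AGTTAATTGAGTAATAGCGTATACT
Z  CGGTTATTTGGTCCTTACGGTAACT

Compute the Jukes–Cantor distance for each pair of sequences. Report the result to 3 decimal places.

X–Y: 10/25 sites differ → p = 0.4, d = −0.75 ln(1 − 0.533333) = 0.571605 ≈ 0.572.
X–Z: 11/25 sites differ → p = 0.44, d = −0.75 ln(1 − 0.586667) = 0.662626 ≈ 0.663.
Y–Z: 12/25 sites differ → p = 0.48, d = −0.75 ln(1 − 0.64) = 0.766238 ≈ 0.766.

d(X,Y) = 0.572, d(X,Z) = 0.663, d(Y,Z) = 0.766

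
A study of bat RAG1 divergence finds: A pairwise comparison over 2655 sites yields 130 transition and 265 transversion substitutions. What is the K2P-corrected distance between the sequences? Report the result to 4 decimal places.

P = 130/2655 ≈ 0.048964 and Q = 265/2655 ≈ 0.099812.
Under the Kimura two-parameter model, d = −½ ln(1 − 2P − Q) − ¼ ln(1 − 2Q).
1 − 2P − Q = 0.80226, giving −½ ln(0.80226) = 0.110161.
1 − 2Q = 0.800376, giving −¼ ln(0.800376) = 0.055668.
d = 0.110161 + 0.055668 = 0.165829.

0.1658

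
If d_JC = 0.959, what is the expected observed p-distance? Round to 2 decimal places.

p = (3/4)(1 − e^(−4d/3)) = 0.75 × (1 − e^(-1.278667)) = 0.75 × (1 − 0.278408) = 0.541194.

0.54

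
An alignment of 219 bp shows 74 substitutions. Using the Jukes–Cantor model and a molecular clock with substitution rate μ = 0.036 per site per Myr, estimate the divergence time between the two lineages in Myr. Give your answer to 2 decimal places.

6.24

p = 74/219 ≈ 0.3379.
d = −(3/4) ln(1 − 4p/3) = −0.75 ln(1 − 0.450533) = −0.75 ln(0.549467)
  = −0.75 × (-0.598807) = 0.449105 substitutions/site.
Under a molecular clock d = 2μt, so t = d/(2μ) = 0.449105 / (2 × 0.036) = 6.24 Myr.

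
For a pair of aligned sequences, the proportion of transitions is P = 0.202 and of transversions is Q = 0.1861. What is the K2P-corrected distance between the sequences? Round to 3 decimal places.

0.562

Under the Kimura two-parameter model, d = −½ ln(1 − 2P − Q) − ¼ ln(1 − 2Q).
1 − 2P − Q = 0.4099, giving −½ ln(0.4099) = 0.445921.
1 − 2Q = 0.6278, giving −¼ ln(0.6278) = 0.116383.
d = 0.445921 + 0.116383 = 0.562304.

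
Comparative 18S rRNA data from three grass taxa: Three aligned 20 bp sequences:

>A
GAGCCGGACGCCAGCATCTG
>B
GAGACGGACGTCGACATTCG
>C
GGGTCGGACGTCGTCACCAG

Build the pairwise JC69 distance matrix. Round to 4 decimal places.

d(A,B) = 0.3831, d(A,C) = 0.4715, d(B,C) = 0.3831

A–B: 6/20 sites differ → p = 0.3, d = −0.75 ln(1 − 0.4) = 0.383119 ≈ 0.3831.
A–C: 7/20 sites differ → p = 0.35, d = −0.75 ln(1 − 0.466667) = 0.471457 ≈ 0.4715.
B–C: 6/20 sites differ → p = 0.3, d = −0.75 ln(1 − 0.4) = 0.383119 ≈ 0.3831.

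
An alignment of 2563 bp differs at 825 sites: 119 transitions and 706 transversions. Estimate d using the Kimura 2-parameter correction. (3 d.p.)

P = 119/2563 ≈ 0.04643 and Q = 706/2563 ≈ 0.275458.
Under the Kimura two-parameter model, d = −½ ln(1 − 2P − Q) − ¼ ln(1 − 2Q).
1 − 2P − Q = 0.631682, giving −½ ln(0.631682) = 0.229685.
1 − 2Q = 0.449084, giving −¼ ln(0.449084) = 0.200136.
d = 0.229685 + 0.200136 = 0.429821.

0.430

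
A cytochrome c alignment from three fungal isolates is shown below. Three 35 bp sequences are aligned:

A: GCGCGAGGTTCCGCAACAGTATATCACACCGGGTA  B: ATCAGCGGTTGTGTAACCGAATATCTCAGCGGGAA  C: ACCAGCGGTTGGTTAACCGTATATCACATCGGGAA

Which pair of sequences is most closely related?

B and C

A–B: 13/35 differ, p = 0.371, d = 0.513.
A–C: 11/35 differ, p = 0.314, d = 0.407.
B–C: 6/35 differ, p = 0.171, d = 0.195.
The smallest distance is between B and C.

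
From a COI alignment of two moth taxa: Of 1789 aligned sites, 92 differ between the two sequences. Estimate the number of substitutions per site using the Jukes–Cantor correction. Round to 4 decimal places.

p = 92/1789 ≈ 0.051425.
d = −(3/4) ln(1 − 4p/3) = −0.75 ln(1 − 0.068567) = −0.75 ln(0.931433)
  = −0.75 × (-0.071031) = 0.053273 substitutions/site.

0.0533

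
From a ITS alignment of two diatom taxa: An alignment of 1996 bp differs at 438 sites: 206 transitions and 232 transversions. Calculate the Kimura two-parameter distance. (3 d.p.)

P = 206/1996 ≈ 0.103206 and Q = 232/1996 ≈ 0.116232.
Under the Kimura two-parameter model, d = −½ ln(1 − 2P − Q) − ¼ ln(1 − 2Q).
1 − 2P − Q = 0.677356, giving −½ ln(0.677356) = 0.194779.
1 − 2Q = 0.767536, giving −¼ ln(0.767536) = 0.066142.
d = 0.194779 + 0.066142 = 0.260921.

0.261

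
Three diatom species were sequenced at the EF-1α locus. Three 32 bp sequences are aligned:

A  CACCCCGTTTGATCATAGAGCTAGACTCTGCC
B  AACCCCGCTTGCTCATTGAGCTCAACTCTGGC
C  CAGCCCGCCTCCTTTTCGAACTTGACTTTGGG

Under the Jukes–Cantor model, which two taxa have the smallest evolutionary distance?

A and B

A–B: 7/32 differ, p = 0.219, d = 0.259.
A–C: 13/32 differ, p = 0.406, d = 0.585.
B–C: 12/32 differ, p = 0.375, d = 0.520.
The smallest distance is between A and B.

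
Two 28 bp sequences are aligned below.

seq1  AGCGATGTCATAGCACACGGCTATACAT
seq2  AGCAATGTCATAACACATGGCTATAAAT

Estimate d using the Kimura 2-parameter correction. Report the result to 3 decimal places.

0.162

Of 28 sites, 3 differences are transitions and 1 are transversions, so P = 3/28 ≈ 0.107143 and Q = 1/28 ≈ 0.035714.
Under the Kimura two-parameter model, d = −½ ln(1 − 2P − Q) − ¼ ln(1 − 2Q).
1 − 2P − Q = 0.75, giving −½ ln(0.75) = 0.143841.
1 − 2Q = 0.928572, giving −¼ ln(0.928572) = 0.018527.
d = 0.143841 + 0.018527 = 0.162368.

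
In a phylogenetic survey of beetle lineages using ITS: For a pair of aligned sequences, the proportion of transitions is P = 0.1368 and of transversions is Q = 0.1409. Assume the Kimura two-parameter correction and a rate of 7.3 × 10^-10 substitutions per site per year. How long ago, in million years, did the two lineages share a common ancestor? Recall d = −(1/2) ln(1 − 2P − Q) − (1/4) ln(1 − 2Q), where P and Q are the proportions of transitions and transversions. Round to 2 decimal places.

Under the Kimura two-parameter model, d = −½ ln(1 − 2P − Q) − ¼ ln(1 − 2Q).
1 − 2P − Q = 0.5855, giving −½ ln(0.5855) = 0.267645.
1 − 2Q = 0.7182, giving −¼ ln(0.7182) = 0.082752.
d = 0.267645 + 0.082752 = 0.350397.
Under a molecular clock d = 2μt, so t = d/(2μ) = 0.350397 / (2 × 7.3 × 10^-10) = 240.00 million years.

240.00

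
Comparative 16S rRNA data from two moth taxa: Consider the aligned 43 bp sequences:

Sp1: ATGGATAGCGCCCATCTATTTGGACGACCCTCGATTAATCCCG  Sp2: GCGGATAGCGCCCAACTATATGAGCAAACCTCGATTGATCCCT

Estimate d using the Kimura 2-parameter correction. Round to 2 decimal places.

Of 43 sites, 6 differences are transitions and 4 are transversions, so P = 6/43 ≈ 0.139535 and Q = 4/43 ≈ 0.093023.
Under the Kimura two-parameter model, d = −½ ln(1 − 2P − Q) − ¼ ln(1 − 2Q).
1 − 2P − Q = 0.627907, giving −½ ln(0.627907) = 0.232682.
1 − 2Q = 0.813954, giving −¼ ln(0.813954) = 0.051463.
d = 0.232682 + 0.051463 = 0.284145.

0.28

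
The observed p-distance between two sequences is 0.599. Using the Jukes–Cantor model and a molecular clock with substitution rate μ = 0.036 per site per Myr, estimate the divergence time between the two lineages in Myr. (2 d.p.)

d = −(3/4) ln(1 − 4p/3) = −0.75 ln(1 − 0.798667) = −0.75 ln(0.201333)
  = −0.75 × (-1.602795) = 1.202096 substitutions/site.
Under a molecular clock d = 2μt, so t = d/(2μ) = 1.202096 / (2 × 0.036) = 16.70 Myr.

16.70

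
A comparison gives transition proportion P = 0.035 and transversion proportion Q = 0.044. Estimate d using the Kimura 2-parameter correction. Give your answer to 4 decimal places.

Under the Kimura two-parameter model, d = −½ ln(1 − 2P − Q) − ¼ ln(1 − 2Q).
1 − 2P − Q = 0.886, giving −½ ln(0.886) = 0.060519.
1 − 2Q = 0.912, giving −¼ ln(0.912) = 0.023029.
d = 0.060519 + 0.023029 = 0.083548.

0.0835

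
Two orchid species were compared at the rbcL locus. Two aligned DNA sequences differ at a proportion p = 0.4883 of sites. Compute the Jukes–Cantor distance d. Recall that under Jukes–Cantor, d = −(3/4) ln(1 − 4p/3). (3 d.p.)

d = −(3/4) ln(1 − 4p/3) = −0.75 ln(1 − 0.651067) = −0.75 ln(0.348933)
  = −0.75 × (-1.052875) = 0.789656 substitutions/site.

0.790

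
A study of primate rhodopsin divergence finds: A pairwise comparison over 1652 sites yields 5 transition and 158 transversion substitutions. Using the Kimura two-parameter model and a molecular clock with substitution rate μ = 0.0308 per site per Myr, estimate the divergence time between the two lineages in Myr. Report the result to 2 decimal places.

P = 5/1652 ≈ 0.003027 and Q = 158/1652 ≈ 0.095642.
Under the Kimura two-parameter model, d = −½ ln(1 − 2P − Q) − ¼ ln(1 − 2Q).
1 − 2P − Q = 0.898304, giving −½ ln(0.898304) = 0.053623.
1 − 2Q = 0.808716, giving −¼ ln(0.808716) = 0.053077.
d = 0.053623 + 0.053077 = 0.106700.
Under a molecular clock d = 2μt, so t = d/(2μ) = 0.106700 / (2 × 0.0308) = 1.73 Myr.

1.73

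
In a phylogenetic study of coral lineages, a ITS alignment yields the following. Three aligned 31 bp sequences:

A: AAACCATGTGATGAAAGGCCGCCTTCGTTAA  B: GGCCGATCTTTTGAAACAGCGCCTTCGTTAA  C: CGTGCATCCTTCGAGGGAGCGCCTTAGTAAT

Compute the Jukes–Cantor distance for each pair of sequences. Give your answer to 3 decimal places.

d(A,B) = 0.422, d(A,C) = 0.874, d(B,C) = 0.544

A–B: 10/31 sites differ → p ≈ 0.322581, d = −0.75 ln(1 − 0.430108) = 0.421731 ≈ 0.422.
A–C: 16/31 sites differ → p ≈ 0.516129, d = −0.75 ln(1 − 0.688172) = 0.873978 ≈ 0.874.
B–C: 12/31 sites differ → p ≈ 0.387097, d = −0.75 ln(1 − 0.516129) = 0.544453 ≈ 0.544.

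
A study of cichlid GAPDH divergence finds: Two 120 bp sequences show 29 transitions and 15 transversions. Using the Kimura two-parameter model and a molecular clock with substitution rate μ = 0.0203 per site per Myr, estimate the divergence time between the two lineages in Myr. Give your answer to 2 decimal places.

P = 29/120 ≈ 0.241667 and Q = 15/120 = 0.125.
Under the Kimura two-parameter model, d = −½ ln(1 − 2P − Q) − ¼ ln(1 − 2Q).
1 − 2P − Q = 0.391666, giving −½ ln(0.391666) = 0.468673.
1 − 2Q = 0.75, giving −¼ ln(0.75) = 0.071921.
d = 0.468673 + 0.071921 = 0.540594.
Under a molecular clock d = 2μt, so t = d/(2μ) = 0.540594 / (2 × 0.0203) = 13.32 Myr.

13.32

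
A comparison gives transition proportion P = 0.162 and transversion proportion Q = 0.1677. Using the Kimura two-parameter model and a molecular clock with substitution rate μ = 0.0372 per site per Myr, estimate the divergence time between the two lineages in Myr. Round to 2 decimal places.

5.92

Under the Kimura two-parameter model, d = −½ ln(1 − 2P − Q) − ¼ ln(1 − 2Q).
1 − 2P − Q = 0.5083, giving −½ ln(0.5083) = 0.338342.
1 − 2Q = 0.6646, giving −¼ ln(0.6646) = 0.102142.
d = 0.338342 + 0.102142 = 0.440484.
Under a molecular clock d = 2μt, so t = d/(2μ) = 0.440484 / (2 × 0.0372) = 5.92 Myr.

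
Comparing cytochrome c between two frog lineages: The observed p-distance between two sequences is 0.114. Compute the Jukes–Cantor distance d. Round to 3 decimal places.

d = −(3/4) ln(1 − 4p/3) = −0.75 ln(1 − 0.152) = −0.75 ln(0.848)
  = −0.75 × (-0.164875) = 0.123656 substitutions/site.

0.124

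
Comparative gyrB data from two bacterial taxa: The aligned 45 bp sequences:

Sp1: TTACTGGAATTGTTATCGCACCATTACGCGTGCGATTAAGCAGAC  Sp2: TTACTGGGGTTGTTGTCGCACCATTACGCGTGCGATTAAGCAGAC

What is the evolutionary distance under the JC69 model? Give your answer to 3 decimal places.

The sequences differ at 3 of 45 sites (8, 9, 15), so p = 3/45 ≈ 0.066667.
d = −(3/4) ln(1 − 4p/3) = −0.75 ln(1 − 0.088889) = −0.75 ln(0.911111)
  = −0.75 × (-0.093091) = 0.069818 substitutions/site.

0.070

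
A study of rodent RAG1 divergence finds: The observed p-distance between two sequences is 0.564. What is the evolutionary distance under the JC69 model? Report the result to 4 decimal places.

d = −(3/4) ln(1 − 4p/3) = −0.75 ln(1 − 0.752) = −0.75 ln(0.248)
  = −0.75 × (-1.394327) = 1.045745 substitutions/site.

1.0457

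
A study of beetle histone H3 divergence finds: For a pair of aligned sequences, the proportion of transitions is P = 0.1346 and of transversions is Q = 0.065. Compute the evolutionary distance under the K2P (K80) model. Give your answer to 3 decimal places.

Under the Kimura two-parameter model, d = −½ ln(1 − 2P − Q) − ¼ ln(1 − 2Q).
1 − 2P − Q = 0.6658, giving −½ ln(0.6658) = 0.203383.
1 − 2Q = 0.87, giving −¼ ln(0.87) = 0.034816.
d = 0.203383 + 0.034816 = 0.238199.

0.238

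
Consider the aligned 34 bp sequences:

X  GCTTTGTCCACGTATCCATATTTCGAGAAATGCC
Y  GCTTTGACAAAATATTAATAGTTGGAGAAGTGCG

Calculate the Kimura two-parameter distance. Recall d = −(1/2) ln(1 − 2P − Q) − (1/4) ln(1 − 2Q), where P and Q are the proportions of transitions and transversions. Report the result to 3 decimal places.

Of 34 sites, 3 differences are transitions and 7 are transversions, so P = 3/34 ≈ 0.088235 and Q = 7/34 ≈ 0.205882.
Under the Kimura two-parameter model, d = −½ ln(1 − 2P − Q) − ¼ ln(1 − 2Q).
1 − 2P − Q = 0.617648, giving −½ ln(0.617648) = 0.240918.
1 − 2Q = 0.588236, giving −¼ ln(0.588236) = 0.132657.
d = 0.240918 + 0.132657 = 0.373575.

0.374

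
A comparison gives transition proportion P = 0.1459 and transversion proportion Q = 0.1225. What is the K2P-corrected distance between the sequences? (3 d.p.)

Under the Kimura two-parameter model, d = −½ ln(1 − 2P − Q) − ¼ ln(1 − 2Q).
1 − 2P − Q = 0.5857, giving −½ ln(0.5857) = 0.267474.
1 − 2Q = 0.755, giving −¼ ln(0.755) = 0.070259.
d = 0.267474 + 0.070259 = 0.337733.

0.338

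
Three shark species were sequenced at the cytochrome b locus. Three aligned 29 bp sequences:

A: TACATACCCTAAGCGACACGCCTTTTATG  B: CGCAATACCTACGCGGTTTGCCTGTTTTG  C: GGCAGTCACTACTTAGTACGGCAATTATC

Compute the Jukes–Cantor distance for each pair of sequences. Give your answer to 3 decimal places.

A–B: 12/29 sites differ → p ≈ 0.413793, d = −0.75 ln(1 − 0.551724) = 0.601760 ≈ 0.602.
A–C: 15/29 sites differ → p ≈ 0.517241, d = −0.75 ln(1 − 0.689655) = 0.877553 ≈ 0.878.
B–C: 14/29 sites differ → p ≈ 0.482759, d = −0.75 ln(1 − 0.643679) = 0.773942 ≈ 0.774.

d(A,B) = 0.602, d(A,C) = 0.878, d(B,C) = 0.774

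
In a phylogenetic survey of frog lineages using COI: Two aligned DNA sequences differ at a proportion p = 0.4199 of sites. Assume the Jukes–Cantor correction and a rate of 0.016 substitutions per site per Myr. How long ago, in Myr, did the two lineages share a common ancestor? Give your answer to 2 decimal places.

19.23

d = −(3/4) ln(1 − 4p/3) = −0.75 ln(1 − 0.559867) = −0.75 ln(0.440133)
  = −0.75 × (-0.820678) = 0.615509 substitutions/site.
Under a molecular clock d = 2μt, so t = d/(2μ) = 0.615509 / (2 × 0.016) = 19.23 Myr.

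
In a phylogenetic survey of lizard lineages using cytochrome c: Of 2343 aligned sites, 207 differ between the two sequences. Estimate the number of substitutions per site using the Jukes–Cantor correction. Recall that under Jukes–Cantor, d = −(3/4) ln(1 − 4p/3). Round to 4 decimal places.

p = 207/2343 ≈ 0.088348.
d = −(3/4) ln(1 − 4p/3) = −0.75 ln(1 − 0.117797) = −0.75 ln(0.882203)
  = −0.75 × (-0.125333) = 0.094000 substitutions/site.

0.0940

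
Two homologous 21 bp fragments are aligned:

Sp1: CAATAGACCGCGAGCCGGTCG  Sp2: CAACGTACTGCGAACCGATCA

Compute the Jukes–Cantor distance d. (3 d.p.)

0.441

The sequences differ at 7 of 21 sites (4, 5, 6, 9, 14, 18, 21), so p = 7/21 ≈ 0.333333.
d = −(3/4) ln(1 − 4p/3) = −0.75 ln(1 − 0.444444) = −0.75 ln(0.555556)
  = −0.75 × (-0.587786) = 0.440840 substitutions/site.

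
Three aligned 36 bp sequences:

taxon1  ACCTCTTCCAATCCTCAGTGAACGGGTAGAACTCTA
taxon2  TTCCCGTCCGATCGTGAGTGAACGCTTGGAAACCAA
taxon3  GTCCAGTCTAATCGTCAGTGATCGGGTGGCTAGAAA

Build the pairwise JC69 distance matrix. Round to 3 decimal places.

taxon1–taxon2: 13/36 sites differ → p ≈ 0.361111, d = −0.75 ln(1 − 0.481481) = 0.492584 ≈ 0.493.
taxon1–taxon3: 15/36 sites differ → p ≈ 0.416667, d = −0.75 ln(1 − 0.555556) = 0.608198 ≈ 0.608.
taxon2–taxon3: 12/36 sites differ → p ≈ 0.333333, d = −0.75 ln(1 − 0.444444) = 0.440839 ≈ 0.441.

d(taxon1,taxon2) = 0.493, d(taxon1,taxon3) = 0.608, d(taxon2,taxon3) = 0.441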